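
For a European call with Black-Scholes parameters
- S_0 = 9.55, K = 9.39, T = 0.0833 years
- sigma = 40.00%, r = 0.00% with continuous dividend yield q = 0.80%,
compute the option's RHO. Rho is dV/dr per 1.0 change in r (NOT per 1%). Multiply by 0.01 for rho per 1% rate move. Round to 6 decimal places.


d1 = 0.1983028550; d2 = 0.0828558974
phi(d1) = 0.3911748844; exp(-qT) = 0.9993338220; exp(-rT) = 1.0000000000
N(d2) = 0.5330169389
Rho = K*T*exp(-rT)*N(d2) = 9.3900 * 0.0833 * 1.0000000000 * 0.5330169389 = 0.416919

Answer: Rho = 0.416919


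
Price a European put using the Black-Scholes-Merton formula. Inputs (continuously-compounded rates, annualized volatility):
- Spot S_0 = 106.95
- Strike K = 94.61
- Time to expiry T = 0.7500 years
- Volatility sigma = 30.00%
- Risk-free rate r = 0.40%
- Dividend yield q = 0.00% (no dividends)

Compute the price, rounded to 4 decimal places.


d1 = (ln(S/K) + (r - q + 0.5*sigma^2) * T) / (sigma * sqrt(T)) = 0.61333173
d2 = d1 - sigma * sqrt(T) = 0.35352411
exp(-rT) = 0.99700450; exp(-qT) = 1.00000000
P = K * exp(-rT) * N(-d2) - S_0 * exp(-qT) * N(-d1)
N(-d1) = 0.26982851; N(-d2) = 0.36184778
P = 94.6100 * 0.99700450 * 0.36184778 - 106.9500 * 1.00000000 * 0.26982851 = 5.2737

Answer: Price = 5.2737


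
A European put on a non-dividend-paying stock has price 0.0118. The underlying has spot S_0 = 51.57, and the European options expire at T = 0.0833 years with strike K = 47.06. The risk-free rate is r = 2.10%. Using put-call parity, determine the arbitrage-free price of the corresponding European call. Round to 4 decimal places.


Put-call parity: C - P = S_0 * exp(-qT) - K * exp(-rT).
S_0 * exp(-qT) = 51.5700 * 1.00000000 = 51.57000000
K * exp(-rT) = 47.0600 * 0.99825223 = 46.97774990
C = P + S*exp(-qT) - K*exp(-rT)
C = 0.0118 + 51.57000000 - 46.97774990 = 4.6041

Answer: Call price = 4.6041


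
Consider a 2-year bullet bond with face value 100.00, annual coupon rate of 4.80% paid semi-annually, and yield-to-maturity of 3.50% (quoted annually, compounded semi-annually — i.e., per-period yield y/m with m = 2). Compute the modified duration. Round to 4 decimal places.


Coupon per period c = face * coupon_rate / m = 2.400000
Periods per year m = 2; per-period yield y/m = 0.017500
Number of cashflows N = 4
Cashflows (t years, CF_t, discount factor 1/(1+y/m)^(m*t), PV):
  t = 0.5000: CF_t = 2.400000, DF = 0.982801, PV = 2.358722
  t = 1.0000: CF_t = 2.400000, DF = 0.965898, PV = 2.318155
  t = 1.5000: CF_t = 2.400000, DF = 0.949285, PV = 2.278285
  t = 2.0000: CF_t = 102.400000, DF = 0.932959, PV = 95.534951
Price P = sum_t PV_t = 102.490113
First compute Macaulay numerator sum_t t * PV_t:
  t * PV_t at t = 0.5000: 1.179361
  t * PV_t at t = 1.0000: 2.318155
  t * PV_t at t = 1.5000: 3.417427
  t * PV_t at t = 2.0000: 191.069902
Macaulay duration D = 197.984845 / 102.490113 = 1.931746
Modified duration = D / (1 + y/m) = 1.931746 / (1 + 0.017500) = 1.898522

Answer: Modified duration = 1.8985


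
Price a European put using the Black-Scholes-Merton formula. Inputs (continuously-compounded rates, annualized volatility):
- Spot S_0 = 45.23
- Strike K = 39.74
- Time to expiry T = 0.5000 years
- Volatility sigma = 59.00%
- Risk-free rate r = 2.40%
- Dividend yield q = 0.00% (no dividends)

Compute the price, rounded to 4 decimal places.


d1 = (ln(S/K) + (r - q + 0.5*sigma^2) * T) / (sigma * sqrt(T)) = 0.54753399
d2 = d1 - sigma * sqrt(T) = 0.13034098
exp(-rT) = 0.98807171; exp(-qT) = 1.00000000
P = K * exp(-rT) * N(-d2) - S_0 * exp(-qT) * N(-d1)
N(-d1) = 0.29200596; N(-d2) = 0.44814833
P = 39.7400 * 0.98807171 * 0.44814833 - 45.2300 * 1.00000000 * 0.29200596 = 4.3895

Answer: Price = 4.3895


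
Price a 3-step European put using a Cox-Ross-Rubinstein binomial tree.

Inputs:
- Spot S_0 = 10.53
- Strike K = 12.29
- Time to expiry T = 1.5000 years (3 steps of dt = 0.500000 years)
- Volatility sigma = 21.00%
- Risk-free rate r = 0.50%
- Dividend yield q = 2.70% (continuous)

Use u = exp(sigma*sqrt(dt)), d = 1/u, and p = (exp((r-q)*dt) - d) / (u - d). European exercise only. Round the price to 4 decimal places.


dt = T/N = 0.500000
u = exp(sigma*sqrt(dt)) = 1.160084; d = 1/u = 0.862007
p = (exp((r-q)*dt) - d) / (u - d) = 0.426244
Discount per step: exp(-r*dt) = 0.997503
Stock lattice S(k, i) with i counting down-moves:
  k=0: S(0,0) = 10.5300
  k=1: S(1,0) = 12.2157; S(1,1) = 9.0769
  k=2: S(2,0) = 14.1712; S(2,1) = 10.5300; S(2,2) = 7.8244
  k=3: S(3,0) = 16.4398; S(3,1) = 12.2157; S(3,2) = 9.0769; S(3,3) = 6.7447
Terminal payoffs V(N, i) = max(K - S_T, 0):
  V(3,0) = 0.000000; V(3,1) = 0.074315; V(3,2) = 3.213071; V(3,3) = 5.545340
Backward induction: V(k, i) = exp(-r*dt) * [p * V(k+1, i) + (1-p) * V(k+1, i+1)].
  V(2,0) = exp(-r*dt) * [p*0.000000 + (1-p)*0.074315] = 0.042532
  V(2,1) = exp(-r*dt) * [p*0.074315 + (1-p)*3.213071] = 1.870513
  V(2,2) = exp(-r*dt) * [p*3.213071 + (1-p)*5.545340] = 4.539861
  V(1,0) = exp(-r*dt) * [p*0.042532 + (1-p)*1.870513] = 1.088622
  V(1,1) = exp(-r*dt) * [p*1.870513 + (1-p)*4.539861] = 3.393573
  V(0,0) = exp(-r*dt) * [p*1.088622 + (1-p)*3.393573] = 2.405081

Answer: Price = V(0,0) = 2.4051


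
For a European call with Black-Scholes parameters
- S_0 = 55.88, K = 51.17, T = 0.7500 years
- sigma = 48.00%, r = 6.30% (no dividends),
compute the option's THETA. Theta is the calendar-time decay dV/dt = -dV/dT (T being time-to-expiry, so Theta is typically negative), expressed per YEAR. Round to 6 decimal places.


d1 = 0.5333347964; d2 = 0.1176426026
phi(d1) = 0.3460536231; exp(-qT) = 1.0000000000; exp(-rT) = 0.9538489056
Theta = -S*exp(-qT)*phi(d1)*sigma/(2*sqrt(T)) - r*K*exp(-rT)*N(d2) + q*S*exp(-qT)*N(d1)
N(d1) = 0.7030990777; N(d2) = 0.5468245764; sqrt(T) = 0.8660254038
Term 1 = -55.8800 * 1.0000000000 * 0.3460536231 * 0.4800 / (2 * 0.8660254038) = -5.3589586746
Term 2 = -0.0630 * 51.1700 * 0.9538489056 * 0.5468245764 = -1.6814485281
Term 3 = 0 (no dividend yield, q = 0)
Theta = -5.3589586746 + (-1.6814485281) + (0.0000000000) = -7.040407

Answer: Theta = -7.040407


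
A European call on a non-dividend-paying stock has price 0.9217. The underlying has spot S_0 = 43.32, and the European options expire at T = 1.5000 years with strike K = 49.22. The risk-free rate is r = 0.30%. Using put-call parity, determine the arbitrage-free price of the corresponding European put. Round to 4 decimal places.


Answer: Put price = 6.6007

Derivation:
Put-call parity: C - P = S_0 * exp(-qT) - K * exp(-rT).
S_0 * exp(-qT) = 43.3200 * 1.00000000 = 43.32000000
K * exp(-rT) = 49.2200 * 0.99551011 = 48.99900761
P = C - S*exp(-qT) + K*exp(-rT)
P = 0.9217 - 43.32000000 + 48.99900761 = 6.6007


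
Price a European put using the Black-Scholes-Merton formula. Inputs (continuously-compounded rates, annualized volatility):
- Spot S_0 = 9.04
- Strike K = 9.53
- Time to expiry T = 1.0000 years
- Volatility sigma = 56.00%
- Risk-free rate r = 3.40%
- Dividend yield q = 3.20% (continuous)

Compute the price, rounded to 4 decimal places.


Answer: Price = 2.2170

Derivation:
d1 = (ln(S/K) + (r - q + 0.5*sigma^2) * T) / (sigma * sqrt(T)) = 0.18931153
d2 = d1 - sigma * sqrt(T) = -0.37068847
exp(-rT) = 0.96657150; exp(-qT) = 0.96850658
P = K * exp(-rT) * N(-d2) - S_0 * exp(-qT) * N(-d1)
N(-d1) = 0.42492433; N(-d2) = 0.64456521
P = 9.5300 * 0.96657150 * 0.64456521 - 9.0400 * 0.96850658 * 0.42492433 = 2.2170


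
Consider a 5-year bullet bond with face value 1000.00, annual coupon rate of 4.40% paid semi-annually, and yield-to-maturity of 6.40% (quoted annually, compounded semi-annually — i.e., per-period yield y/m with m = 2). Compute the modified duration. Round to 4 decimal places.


Answer: Modified duration = 4.3771

Derivation:
Coupon per period c = face * coupon_rate / m = 22.000000
Periods per year m = 2; per-period yield y/m = 0.032000
Number of cashflows N = 10
Cashflows (t years, CF_t, discount factor 1/(1+y/m)^(m*t), PV):
  t = 0.5000: CF_t = 22.000000, DF = 0.968992, PV = 21.317829
  t = 1.0000: CF_t = 22.000000, DF = 0.938946, PV = 20.656811
  t = 1.5000: CF_t = 22.000000, DF = 0.909831, PV = 20.016290
  t = 2.0000: CF_t = 22.000000, DF = 0.881620, PV = 19.395630
  t = 2.5000: CF_t = 22.000000, DF = 0.854283, PV = 18.794215
  t = 3.0000: CF_t = 22.000000, DF = 0.827793, PV = 18.211449
  t = 3.5000: CF_t = 22.000000, DF = 0.802125, PV = 17.646753
  t = 4.0000: CF_t = 22.000000, DF = 0.777253, PV = 17.099567
  t = 4.5000: CF_t = 22.000000, DF = 0.753152, PV = 16.569347
  t = 5.0000: CF_t = 1022.000000, DF = 0.729799, PV = 745.854171
Price P = sum_t PV_t = 915.562063
First compute Macaulay numerator sum_t t * PV_t:
  t * PV_t at t = 0.5000: 10.658915
  t * PV_t at t = 1.0000: 20.656811
  t * PV_t at t = 1.5000: 30.024435
  t * PV_t at t = 2.0000: 38.791260
  t * PV_t at t = 2.5000: 46.985538
  t * PV_t at t = 3.0000: 54.634346
  t * PV_t at t = 3.5000: 61.763634
  t * PV_t at t = 4.0000: 68.398266
  t * PV_t at t = 4.5000: 74.562064
  t * PV_t at t = 5.0000: 3729.270856
Macaulay duration D = 4135.746126 / 915.562063 = 4.517166
Modified duration = D / (1 + y/m) = 4.517166 / (1 + 0.032000) = 4.377099


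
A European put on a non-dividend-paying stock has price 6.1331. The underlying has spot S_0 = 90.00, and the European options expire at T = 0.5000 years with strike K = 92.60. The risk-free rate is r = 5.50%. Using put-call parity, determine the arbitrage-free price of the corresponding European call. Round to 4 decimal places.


Put-call parity: C - P = S_0 * exp(-qT) - K * exp(-rT).
S_0 * exp(-qT) = 90.0000 * 1.00000000 = 90.00000000
K * exp(-rT) = 92.6000 * 0.97287468 = 90.08819560
C = P + S*exp(-qT) - K*exp(-rT)
C = 6.1331 + 90.00000000 - 90.08819560 = 6.0449

Answer: Call price = 6.0449


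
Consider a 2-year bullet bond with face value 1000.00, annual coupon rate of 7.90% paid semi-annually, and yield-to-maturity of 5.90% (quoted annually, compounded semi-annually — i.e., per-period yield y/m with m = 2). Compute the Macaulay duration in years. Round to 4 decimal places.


Coupon per period c = face * coupon_rate / m = 39.500000
Periods per year m = 2; per-period yield y/m = 0.029500
Number of cashflows N = 4
Cashflows (t years, CF_t, discount factor 1/(1+y/m)^(m*t), PV):
  t = 0.5000: CF_t = 39.500000, DF = 0.971345, PV = 38.368140
  t = 1.0000: CF_t = 39.500000, DF = 0.943512, PV = 37.268713
  t = 1.5000: CF_t = 39.500000, DF = 0.916476, PV = 36.200790
  t = 2.0000: CF_t = 1039.500000, DF = 0.890214, PV = 925.377828
Price P = sum_t PV_t = 1037.215471
Macaulay numerator sum_t t * PV_t:
  t * PV_t at t = 0.5000: 19.184070
  t * PV_t at t = 1.0000: 37.268713
  t * PV_t at t = 1.5000: 54.301184
  t * PV_t at t = 2.0000: 1850.755657
Macaulay duration D = (sum_t t * PV_t) / P = 1961.509624 / 1037.215471 = 1.891130

Answer: Macaulay duration = 1.8911 years


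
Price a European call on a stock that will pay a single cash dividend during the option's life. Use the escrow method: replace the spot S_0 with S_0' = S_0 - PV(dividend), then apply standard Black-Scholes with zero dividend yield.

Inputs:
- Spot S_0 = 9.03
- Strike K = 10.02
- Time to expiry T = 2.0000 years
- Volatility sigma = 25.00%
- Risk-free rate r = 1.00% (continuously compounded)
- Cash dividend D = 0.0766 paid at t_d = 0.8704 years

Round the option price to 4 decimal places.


Answer: Price = 0.9278

Derivation:
PV(D) = D * exp(-r * t_d) = 0.0766 * 0.99133377 = 0.07593617
S_0' = S_0 - PV(D) = 9.0300 - 0.07593617 = 8.95406383
d1 = (ln(S_0'/K) + (r + sigma^2/2)*T) / (sigma*sqrt(T)) = -0.08478382
d2 = d1 - sigma*sqrt(T) = -0.43833721
exp(-rT) = 0.98019867
N(d1) = 0.46621663; N(d2) = 0.33057093
C = S_0' * N(d1) - K * exp(-rT) * N(d2) = 8.95406383 * 0.46621663 - 10.0200 * 0.98019867 * 0.33057093 = 0.9278


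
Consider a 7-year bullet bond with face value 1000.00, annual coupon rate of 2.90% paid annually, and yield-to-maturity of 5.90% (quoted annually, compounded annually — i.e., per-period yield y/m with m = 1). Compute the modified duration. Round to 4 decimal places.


Answer: Modified duration = 6.0146

Derivation:
Coupon per period c = face * coupon_rate / m = 29.000000
Periods per year m = 1; per-period yield y/m = 0.059000
Number of cashflows N = 7
Cashflows (t years, CF_t, discount factor 1/(1+y/m)^(m*t), PV):
  t = 1.0000: CF_t = 29.000000, DF = 0.944287, PV = 27.384325
  t = 2.0000: CF_t = 29.000000, DF = 0.891678, PV = 25.858664
  t = 3.0000: CF_t = 29.000000, DF = 0.842000, PV = 24.418002
  t = 4.0000: CF_t = 29.000000, DF = 0.795090, PV = 23.057603
  t = 5.0000: CF_t = 29.000000, DF = 0.750793, PV = 21.772996
  t = 6.0000: CF_t = 29.000000, DF = 0.708964, PV = 20.559959
  t = 7.0000: CF_t = 1029.000000, DF = 0.669466, PV = 688.880123
Price P = sum_t PV_t = 831.931671
First compute Macaulay numerator sum_t t * PV_t:
  t * PV_t at t = 1.0000: 27.384325
  t * PV_t at t = 2.0000: 51.717327
  t * PV_t at t = 3.0000: 73.254005
  t * PV_t at t = 4.0000: 92.230412
  t * PV_t at t = 5.0000: 108.864981
  t * PV_t at t = 6.0000: 123.359752
  t * PV_t at t = 7.0000: 4822.160864
Macaulay duration D = 5298.971666 / 831.931671 = 6.369479
Modified duration = D / (1 + y/m) = 6.369479 / (1 + 0.059000) = 6.014617


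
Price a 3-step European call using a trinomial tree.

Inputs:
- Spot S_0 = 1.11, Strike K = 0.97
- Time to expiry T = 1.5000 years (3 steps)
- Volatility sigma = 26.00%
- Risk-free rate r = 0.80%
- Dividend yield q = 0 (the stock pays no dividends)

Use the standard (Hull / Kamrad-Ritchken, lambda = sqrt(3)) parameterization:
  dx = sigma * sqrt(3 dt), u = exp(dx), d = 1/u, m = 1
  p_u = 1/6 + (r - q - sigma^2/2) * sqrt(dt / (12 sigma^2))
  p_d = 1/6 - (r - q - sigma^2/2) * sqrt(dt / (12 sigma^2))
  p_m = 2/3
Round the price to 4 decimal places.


Answer: Price = V(0,0) = 0.2238

Derivation:
dt = T/N = 0.500000; dx = sigma*sqrt(3*dt) = 0.318434
u = exp(dx) = 1.374972; d = 1/u = 0.727287
p_u = 0.146411, p_m = 0.666667, p_d = 0.186922
Discount per step: exp(-r*dt) = 0.996008
Stock lattice S(k, j) with j the centered position index:
  k=0: S(0,+0) = 1.1100
  k=1: S(1,-1) = 0.8073; S(1,+0) = 1.1100; S(1,+1) = 1.5262
  k=2: S(2,-2) = 0.5871; S(2,-1) = 0.8073; S(2,+0) = 1.1100; S(2,+1) = 1.5262; S(2,+2) = 2.0985
  k=3: S(3,-3) = 0.4270; S(3,-2) = 0.5871; S(3,-1) = 0.8073; S(3,+0) = 1.1100; S(3,+1) = 1.5262; S(3,+2) = 2.0985; S(3,+3) = 2.8854
Terminal payoffs V(N, j) = max(S_T - K, 0):
  V(3,-3) = 0.000000; V(3,-2) = 0.000000; V(3,-1) = 0.000000; V(3,+0) = 0.140000; V(3,+1) = 0.556219; V(3,+2) = 1.128510; V(3,+3) = 1.915393
Backward induction: V(k, j) = exp(-r*dt) * [p_u * V(k+1, j+1) + p_m * V(k+1, j) + p_d * V(k+1, j-1)]
  V(2,-2) = exp(-r*dt) * [p_u*0.000000 + p_m*0.000000 + p_d*0.000000] = 0.000000
  V(2,-1) = exp(-r*dt) * [p_u*0.140000 + p_m*0.000000 + p_d*0.000000] = 0.020416
  V(2,+0) = exp(-r*dt) * [p_u*0.556219 + p_m*0.140000 + p_d*0.000000] = 0.174072
  V(2,+1) = exp(-r*dt) * [p_u*1.128510 + p_m*0.556219 + p_d*0.140000] = 0.559964
  V(2,+2) = exp(-r*dt) * [p_u*1.915393 + p_m*1.128510 + p_d*0.556219] = 1.132207
  V(1,-1) = exp(-r*dt) * [p_u*0.174072 + p_m*0.020416 + p_d*0.000000] = 0.038941
  V(1,+0) = exp(-r*dt) * [p_u*0.559964 + p_m*0.174072 + p_d*0.020416] = 0.201044
  V(1,+1) = exp(-r*dt) * [p_u*1.132207 + p_m*0.559964 + p_d*0.174072] = 0.569333
  V(0,+0) = exp(-r*dt) * [p_u*0.569333 + p_m*0.201044 + p_d*0.038941] = 0.223768


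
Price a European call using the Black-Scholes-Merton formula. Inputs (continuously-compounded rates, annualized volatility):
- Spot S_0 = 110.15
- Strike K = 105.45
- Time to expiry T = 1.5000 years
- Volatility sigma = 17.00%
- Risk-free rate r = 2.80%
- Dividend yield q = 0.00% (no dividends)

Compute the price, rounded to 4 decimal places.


d1 = (ln(S/K) + (r - q + 0.5*sigma^2) * T) / (sigma * sqrt(T)) = 0.51526297
d2 = d1 - sigma * sqrt(T) = 0.30705635
exp(-rT) = 0.95886978; exp(-qT) = 1.00000000
C = S_0 * exp(-qT) * N(d1) - K * exp(-rT) * N(d2)
N(d1) = 0.69681537; N(d2) = 0.62059976
C = 110.1500 * 1.00000000 * 0.69681537 - 105.4500 * 0.95886978 * 0.62059976 = 14.0036

Answer: Price = 14.0036


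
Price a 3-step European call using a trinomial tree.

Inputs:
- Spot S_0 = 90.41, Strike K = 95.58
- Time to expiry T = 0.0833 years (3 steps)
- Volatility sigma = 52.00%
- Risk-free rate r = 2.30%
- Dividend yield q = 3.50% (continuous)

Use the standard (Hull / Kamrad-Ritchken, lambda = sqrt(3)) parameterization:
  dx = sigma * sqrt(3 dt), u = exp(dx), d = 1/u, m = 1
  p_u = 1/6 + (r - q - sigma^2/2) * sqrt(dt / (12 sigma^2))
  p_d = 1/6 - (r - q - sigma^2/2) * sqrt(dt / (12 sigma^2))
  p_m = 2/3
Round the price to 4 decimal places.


Answer: Price = V(0,0) = 3.4522

Derivation:
dt = T/N = 0.027767; dx = sigma*sqrt(3*dt) = 0.150081
u = exp(dx) = 1.161928; d = 1/u = 0.860638
p_u = 0.153050, p_m = 0.666667, p_d = 0.180283
Discount per step: exp(-r*dt) = 0.999362
Stock lattice S(k, j) with j the centered position index:
  k=0: S(0,+0) = 90.4100
  k=1: S(1,-1) = 77.8103; S(1,+0) = 90.4100; S(1,+1) = 105.0499
  k=2: S(2,-2) = 66.9665; S(2,-1) = 77.8103; S(2,+0) = 90.4100; S(2,+1) = 105.0499; S(2,+2) = 122.0605
  k=3: S(3,-3) = 57.6339; S(3,-2) = 66.9665; S(3,-1) = 77.8103; S(3,+0) = 90.4100; S(3,+1) = 105.0499; S(3,+2) = 122.0605; S(3,+3) = 141.8256
Terminal payoffs V(N, j) = max(S_T - K, 0):
  V(3,-3) = 0.000000; V(3,-2) = 0.000000; V(3,-1) = 0.000000; V(3,+0) = 0.000000; V(3,+1) = 9.469947; V(3,+2) = 26.480518; V(3,+3) = 46.245583
Backward induction: V(k, j) = exp(-r*dt) * [p_u * V(k+1, j+1) + p_m * V(k+1, j) + p_d * V(k+1, j-1)]
  V(2,-2) = exp(-r*dt) * [p_u*0.000000 + p_m*0.000000 + p_d*0.000000] = 0.000000
  V(2,-1) = exp(-r*dt) * [p_u*0.000000 + p_m*0.000000 + p_d*0.000000] = 0.000000
  V(2,+0) = exp(-r*dt) * [p_u*9.469947 + p_m*0.000000 + p_d*0.000000] = 1.448449
  V(2,+1) = exp(-r*dt) * [p_u*26.480518 + p_m*9.469947 + p_d*0.000000] = 10.359519
  V(2,+2) = exp(-r*dt) * [p_u*46.245583 + p_m*26.480518 + p_d*9.469947] = 26.421954
  V(1,-1) = exp(-r*dt) * [p_u*1.448449 + p_m*0.000000 + p_d*0.000000] = 0.221543
  V(1,+0) = exp(-r*dt) * [p_u*10.359519 + p_m*1.448449 + p_d*0.000000] = 2.549527
  V(1,+1) = exp(-r*dt) * [p_u*26.421954 + p_m*10.359519 + p_d*1.448449] = 11.204196
  V(0,+0) = exp(-r*dt) * [p_u*11.204196 + p_m*2.549527 + p_d*0.221543] = 3.452220


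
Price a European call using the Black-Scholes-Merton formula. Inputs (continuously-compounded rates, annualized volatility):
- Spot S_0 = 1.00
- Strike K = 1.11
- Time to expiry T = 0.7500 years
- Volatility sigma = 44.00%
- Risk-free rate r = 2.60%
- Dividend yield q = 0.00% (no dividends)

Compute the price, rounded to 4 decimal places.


d1 = (ln(S/K) + (r - q + 0.5*sigma^2) * T) / (sigma * sqrt(T)) = -0.03217420
d2 = d1 - sigma * sqrt(T) = -0.41322537
exp(-rT) = 0.98068890; exp(-qT) = 1.00000000
C = S_0 * exp(-qT) * N(d1) - K * exp(-rT) * N(d2)
N(d1) = 0.48716657; N(d2) = 0.33972075
C = 1.0000 * 1.00000000 * 0.48716657 - 1.1100 * 0.98068890 * 0.33972075 = 0.1174

Answer: Price = 0.1174


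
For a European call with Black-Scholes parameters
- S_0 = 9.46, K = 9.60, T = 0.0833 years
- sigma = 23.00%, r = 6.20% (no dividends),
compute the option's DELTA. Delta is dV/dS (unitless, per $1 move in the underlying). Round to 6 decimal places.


d1 = -0.1103134938; d2 = -0.1766954944
phi(d1) = 0.3965222725; exp(-qT) = 1.0000000000; exp(-rT) = 0.9948487136
N(d1) = 0.4560803780
Delta = exp(-qT) * N(d1) = 1.0000000000 * 0.4560803780 = 0.456080

Answer: Delta = 0.456080


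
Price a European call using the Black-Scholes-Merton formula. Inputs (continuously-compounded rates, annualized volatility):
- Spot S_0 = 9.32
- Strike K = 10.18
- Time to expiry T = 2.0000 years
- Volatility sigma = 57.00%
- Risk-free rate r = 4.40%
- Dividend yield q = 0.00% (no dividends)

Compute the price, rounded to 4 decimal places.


d1 = (ln(S/K) + (r - q + 0.5*sigma^2) * T) / (sigma * sqrt(T)) = 0.40272537
d2 = d1 - sigma * sqrt(T) = -0.40337636
exp(-rT) = 0.91576088; exp(-qT) = 1.00000000
C = S_0 * exp(-qT) * N(d1) - K * exp(-rT) * N(d2)
N(d1) = 0.65642487; N(d2) = 0.34333569
C = 9.3200 * 1.00000000 * 0.65642487 - 10.1800 * 0.91576088 * 0.34333569 = 2.9172

Answer: Price = 2.9172


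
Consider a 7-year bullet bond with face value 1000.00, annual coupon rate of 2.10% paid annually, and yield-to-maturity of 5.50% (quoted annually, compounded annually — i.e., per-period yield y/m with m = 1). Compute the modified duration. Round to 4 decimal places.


Coupon per period c = face * coupon_rate / m = 21.000000
Periods per year m = 1; per-period yield y/m = 0.055000
Number of cashflows N = 7
Cashflows (t years, CF_t, discount factor 1/(1+y/m)^(m*t), PV):
  t = 1.0000: CF_t = 21.000000, DF = 0.947867, PV = 19.905213
  t = 2.0000: CF_t = 21.000000, DF = 0.898452, PV = 18.867501
  t = 3.0000: CF_t = 21.000000, DF = 0.851614, PV = 17.883887
  t = 4.0000: CF_t = 21.000000, DF = 0.807217, PV = 16.951552
  t = 5.0000: CF_t = 21.000000, DF = 0.765134, PV = 16.067821
  t = 6.0000: CF_t = 21.000000, DF = 0.725246, PV = 15.230162
  t = 7.0000: CF_t = 1021.000000, DF = 0.687437, PV = 701.872982
Price P = sum_t PV_t = 806.779118
First compute Macaulay numerator sum_t t * PV_t:
  t * PV_t at t = 1.0000: 19.905213
  t * PV_t at t = 2.0000: 37.735001
  t * PV_t at t = 3.0000: 53.651661
  t * PV_t at t = 4.0000: 67.806206
  t * PV_t at t = 5.0000: 80.339107
  t * PV_t at t = 6.0000: 91.380975
  t * PV_t at t = 7.0000: 4913.110871
Macaulay duration D = 5263.929035 / 806.779118 = 6.524622
Modified duration = D / (1 + y/m) = 6.524622 / (1 + 0.055000) = 6.184476

Answer: Modified duration = 6.1845


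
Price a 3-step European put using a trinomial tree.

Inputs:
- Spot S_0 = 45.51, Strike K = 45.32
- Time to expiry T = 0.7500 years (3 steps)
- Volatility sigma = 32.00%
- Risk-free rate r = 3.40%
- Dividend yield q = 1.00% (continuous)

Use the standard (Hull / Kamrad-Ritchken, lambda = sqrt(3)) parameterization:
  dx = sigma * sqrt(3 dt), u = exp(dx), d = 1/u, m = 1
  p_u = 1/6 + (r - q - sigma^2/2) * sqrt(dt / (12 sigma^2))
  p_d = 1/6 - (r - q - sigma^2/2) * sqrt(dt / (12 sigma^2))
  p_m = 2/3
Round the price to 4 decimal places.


Answer: Price = V(0,0) = 4.0136

Derivation:
dt = T/N = 0.250000; dx = sigma*sqrt(3*dt) = 0.277128
u = exp(dx) = 1.319335; d = 1/u = 0.757957
p_u = 0.154398, p_m = 0.666667, p_d = 0.178935
Discount per step: exp(-r*dt) = 0.991536
Stock lattice S(k, j) with j the centered position index:
  k=0: S(0,+0) = 45.5100
  k=1: S(1,-1) = 34.4946; S(1,+0) = 45.5100; S(1,+1) = 60.0430
  k=2: S(2,-2) = 26.1455; S(2,-1) = 34.4946; S(2,+0) = 45.5100; S(2,+1) = 60.0430; S(2,+2) = 79.2168
  k=3: S(3,-3) = 19.8171; S(3,-2) = 26.1455; S(3,-1) = 34.4946; S(3,+0) = 45.5100; S(3,+1) = 60.0430; S(3,+2) = 79.2168; S(3,+3) = 104.5135
Terminal payoffs V(N, j) = max(K - S_T, 0):
  V(3,-3) = 25.502851; V(3,-2) = 19.174533; V(3,-1) = 10.825360; V(3,+0) = 0.000000; V(3,+1) = 0.000000; V(3,+2) = 0.000000; V(3,+3) = 0.000000
Backward induction: V(k, j) = exp(-r*dt) * [p_u * V(k+1, j+1) + p_m * V(k+1, j) + p_d * V(k+1, j-1)]
  V(2,-2) = exp(-r*dt) * [p_u*10.825360 + p_m*19.174533 + p_d*25.502851] = 18.856831
  V(2,-1) = exp(-r*dt) * [p_u*0.000000 + p_m*10.825360 + p_d*19.174533] = 10.557785
  V(2,+0) = exp(-r*dt) * [p_u*0.000000 + p_m*0.000000 + p_d*10.825360] = 1.920645
  V(2,+1) = exp(-r*dt) * [p_u*0.000000 + p_m*0.000000 + p_d*0.000000] = 0.000000
  V(2,+2) = exp(-r*dt) * [p_u*0.000000 + p_m*0.000000 + p_d*0.000000] = 0.000000
  V(1,-1) = exp(-r*dt) * [p_u*1.920645 + p_m*10.557785 + p_d*18.856831] = 10.618578
  V(1,+0) = exp(-r*dt) * [p_u*0.000000 + p_m*1.920645 + p_d*10.557785] = 3.142763
  V(1,+1) = exp(-r*dt) * [p_u*0.000000 + p_m*0.000000 + p_d*1.920645] = 0.340762
  V(0,+0) = exp(-r*dt) * [p_u*0.340762 + p_m*3.142763 + p_d*10.618578] = 4.013567


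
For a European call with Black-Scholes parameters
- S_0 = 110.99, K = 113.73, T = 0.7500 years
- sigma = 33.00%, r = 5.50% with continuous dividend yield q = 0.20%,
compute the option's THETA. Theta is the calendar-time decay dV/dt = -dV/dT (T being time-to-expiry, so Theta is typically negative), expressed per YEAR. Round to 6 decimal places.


d1 = 0.1966503618; d2 = -0.0891380214
phi(d1) = 0.3913025568; exp(-qT) = 0.9985011244; exp(-rT) = 0.9595892027
Theta = -S*exp(-qT)*phi(d1)*sigma/(2*sqrt(T)) - r*K*exp(-rT)*N(d2) + q*S*exp(-qT)*N(d1)
N(d1) = 0.5779494215; N(d2) = 0.4644861105; sqrt(T) = 0.8660254038
Term 1 = -110.9900 * 0.9985011244 * 0.3913025568 * 0.3300 / (2 * 0.8660254038) = -8.2622514463
Term 2 = -0.0550 * 113.7300 * 0.9595892027 * 0.4644861105 = -2.7880195394
Term 3 = 0.0020 * 110.9900 * 0.9985011244 * 0.5779494215 = 0.1281009170
Theta = -8.2622514463 + (-2.7880195394) + (0.1281009170) = -10.922170

Answer: Theta = -10.922170


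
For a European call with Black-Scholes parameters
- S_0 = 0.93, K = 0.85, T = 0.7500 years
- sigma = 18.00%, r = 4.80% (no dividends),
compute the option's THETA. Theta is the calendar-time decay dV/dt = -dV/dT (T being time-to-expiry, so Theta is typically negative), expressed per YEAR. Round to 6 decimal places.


Answer: Theta = -0.056242

Derivation:
d1 = 0.8859006012; d2 = 0.7300160286
phi(d1) = 0.2694564571; exp(-qT) = 1.0000000000; exp(-rT) = 0.9646402935
Theta = -S*exp(-qT)*phi(d1)*sigma/(2*sqrt(T)) - r*K*exp(-rT)*N(d2) + q*S*exp(-qT)*N(d1)
N(d1) = 0.8121644539; N(d2) = 0.7673098064; sqrt(T) = 0.8660254038
Term 1 = -0.9300 * 1.0000000000 * 0.2694564571 * 0.1800 / (2 * 0.8660254038) = -0.0260425449
Term 2 = -0.0480 * 0.8500 * 0.9646402935 * 0.7673098064 = -0.0301992606
Term 3 = 0 (no dividend yield, q = 0)
Theta = -0.0260425449 + (-0.0301992606) + (0.0000000000) = -0.056242


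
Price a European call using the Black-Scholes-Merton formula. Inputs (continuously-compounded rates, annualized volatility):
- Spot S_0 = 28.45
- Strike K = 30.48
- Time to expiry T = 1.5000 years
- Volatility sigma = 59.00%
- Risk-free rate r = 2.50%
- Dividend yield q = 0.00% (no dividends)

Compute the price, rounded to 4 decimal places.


Answer: Price = 7.7078

Derivation:
d1 = (ln(S/K) + (r - q + 0.5*sigma^2) * T) / (sigma * sqrt(T)) = 0.31781428
d2 = d1 - sigma * sqrt(T) = -0.40478520
exp(-rT) = 0.96319442; exp(-qT) = 1.00000000
C = S_0 * exp(-qT) * N(d1) - K * exp(-rT) * N(d2)
N(d1) = 0.62468709; N(d2) = 0.34281771
C = 28.4500 * 1.00000000 * 0.62468709 - 30.4800 * 0.96319442 * 0.34281771 = 7.7078


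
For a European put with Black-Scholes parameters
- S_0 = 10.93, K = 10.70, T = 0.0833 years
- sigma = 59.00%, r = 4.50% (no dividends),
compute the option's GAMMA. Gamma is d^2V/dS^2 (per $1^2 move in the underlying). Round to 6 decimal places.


d1 = 0.2320497806; d2 = 0.0617655183
phi(d1) = 0.3883446410; exp(-qT) = 1.0000000000; exp(-rT) = 0.9962585169
Gamma = exp(-qT) * phi(d1) / (S * sigma * sqrt(T)) = 1.0000000000 * 0.3883446410 / (10.9300 * 0.5900 * 0.2886173938) = 0.208652

Answer: Gamma = 0.208652


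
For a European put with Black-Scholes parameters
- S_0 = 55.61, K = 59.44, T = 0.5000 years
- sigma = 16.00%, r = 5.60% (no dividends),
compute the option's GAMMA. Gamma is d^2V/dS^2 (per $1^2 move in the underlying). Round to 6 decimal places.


Answer: Gamma = 0.060892

Derivation:
d1 = -0.2846490098; d2 = -0.3977860948
phi(d1) = 0.3831031279; exp(-qT) = 1.0000000000; exp(-rT) = 0.9723883668
Gamma = exp(-qT) * phi(d1) / (S * sigma * sqrt(T)) = 1.0000000000 * 0.3831031279 / (55.6100 * 0.1600 * 0.7071067812) = 0.060892


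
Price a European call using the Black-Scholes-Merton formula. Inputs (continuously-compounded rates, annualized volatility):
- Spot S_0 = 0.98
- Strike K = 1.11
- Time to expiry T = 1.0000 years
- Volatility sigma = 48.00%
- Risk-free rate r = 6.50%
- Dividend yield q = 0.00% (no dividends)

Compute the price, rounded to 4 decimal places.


Answer: Price = 0.1630

Derivation:
d1 = (ln(S/K) + (r - q + 0.5*sigma^2) * T) / (sigma * sqrt(T)) = 0.11591099
d2 = d1 - sigma * sqrt(T) = -0.36408901
exp(-rT) = 0.93706746; exp(-qT) = 1.00000000
C = S_0 * exp(-qT) * N(d1) - K * exp(-rT) * N(d2)
N(d1) = 0.54613846; N(d2) = 0.35789577
C = 0.9800 * 1.00000000 * 0.54613846 - 1.1100 * 0.93706746 * 0.35789577 = 0.1630


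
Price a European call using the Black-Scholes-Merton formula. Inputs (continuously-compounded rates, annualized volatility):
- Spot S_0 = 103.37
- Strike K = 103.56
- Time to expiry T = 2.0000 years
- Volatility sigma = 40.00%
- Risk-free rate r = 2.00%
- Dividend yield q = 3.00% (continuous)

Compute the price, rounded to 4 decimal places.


Answer: Price = 20.8608

Derivation:
d1 = (ln(S/K) + (r - q + 0.5*sigma^2) * T) / (sigma * sqrt(T)) = 0.24424110
d2 = d1 - sigma * sqrt(T) = -0.32144433
exp(-rT) = 0.96078944; exp(-qT) = 0.94176453
C = S_0 * exp(-qT) * N(d1) - K * exp(-rT) * N(d2)
N(d1) = 0.59647795; N(d2) = 0.37393685
C = 103.3700 * 0.94176453 * 0.59647795 - 103.5600 * 0.96078944 * 0.37393685 = 20.8608


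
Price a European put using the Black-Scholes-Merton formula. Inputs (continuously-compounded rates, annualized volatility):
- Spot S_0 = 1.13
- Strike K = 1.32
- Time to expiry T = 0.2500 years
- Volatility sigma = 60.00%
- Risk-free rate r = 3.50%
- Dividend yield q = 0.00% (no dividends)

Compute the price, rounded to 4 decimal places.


Answer: Price = 0.2515

Derivation:
d1 = (ln(S/K) + (r - q + 0.5*sigma^2) * T) / (sigma * sqrt(T)) = -0.33888035
d2 = d1 - sigma * sqrt(T) = -0.63888035
exp(-rT) = 0.99128817; exp(-qT) = 1.00000000
P = K * exp(-rT) * N(-d2) - S_0 * exp(-qT) * N(-d1)
N(-d1) = 0.63265006; N(-d2) = 0.73854961
P = 1.3200 * 0.99128817 * 0.73854961 - 1.1300 * 1.00000000 * 0.63265006 = 0.2515


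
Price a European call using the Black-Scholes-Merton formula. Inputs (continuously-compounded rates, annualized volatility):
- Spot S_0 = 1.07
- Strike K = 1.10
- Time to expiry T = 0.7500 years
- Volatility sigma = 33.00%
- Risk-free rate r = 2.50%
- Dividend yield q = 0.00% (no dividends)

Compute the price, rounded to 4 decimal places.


Answer: Price = 0.1174

Derivation:
d1 = (ln(S/K) + (r - q + 0.5*sigma^2) * T) / (sigma * sqrt(T)) = 0.11174691
d2 = d1 - sigma * sqrt(T) = -0.17404147
exp(-rT) = 0.98142469; exp(-qT) = 1.00000000
C = S_0 * exp(-qT) * N(d1) - K * exp(-rT) * N(d2)
N(d1) = 0.54448796; N(d2) = 0.43091643
C = 1.0700 * 1.00000000 * 0.54448796 - 1.1000 * 0.98142469 * 0.43091643 = 0.1174


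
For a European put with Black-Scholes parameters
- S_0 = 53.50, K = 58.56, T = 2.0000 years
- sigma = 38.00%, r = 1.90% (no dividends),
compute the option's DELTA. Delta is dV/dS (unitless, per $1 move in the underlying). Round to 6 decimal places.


d1 = 0.1712496961; d2 = -0.3661514576
phi(d1) = 0.3931351778; exp(-qT) = 1.0000000000; exp(-rT) = 0.9627129409
N(-d1) = 0.4320137164
Delta = -exp(-qT) * N(-d1) = -1.0000000000 * 0.4320137164 = -0.432014

Answer: Delta = -0.432014


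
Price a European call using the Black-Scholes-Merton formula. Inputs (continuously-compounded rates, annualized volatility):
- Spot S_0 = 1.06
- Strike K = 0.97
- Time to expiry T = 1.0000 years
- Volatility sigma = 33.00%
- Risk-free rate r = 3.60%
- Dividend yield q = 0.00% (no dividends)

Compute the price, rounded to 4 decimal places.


Answer: Price = 0.2021

Derivation:
d1 = (ln(S/K) + (r - q + 0.5*sigma^2) * T) / (sigma * sqrt(T)) = 0.54296399
d2 = d1 - sigma * sqrt(T) = 0.21296399
exp(-rT) = 0.96464029; exp(-qT) = 1.00000000
C = S_0 * exp(-qT) * N(d1) - K * exp(-rT) * N(d2)
N(d1) = 0.70642270; N(d2) = 0.58432247
C = 1.0600 * 1.00000000 * 0.70642270 - 0.9700 * 0.96464029 * 0.58432247 = 0.2021


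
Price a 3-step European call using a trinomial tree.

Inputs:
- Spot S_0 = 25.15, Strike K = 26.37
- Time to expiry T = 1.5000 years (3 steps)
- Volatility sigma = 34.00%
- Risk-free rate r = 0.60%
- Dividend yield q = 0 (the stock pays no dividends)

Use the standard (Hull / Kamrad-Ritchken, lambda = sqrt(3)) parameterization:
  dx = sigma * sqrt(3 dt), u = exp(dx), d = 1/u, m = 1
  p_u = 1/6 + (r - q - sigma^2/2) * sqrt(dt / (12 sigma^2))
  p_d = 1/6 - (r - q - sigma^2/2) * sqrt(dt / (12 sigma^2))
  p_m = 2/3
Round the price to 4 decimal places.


dt = T/N = 0.500000; dx = sigma*sqrt(3*dt) = 0.416413
u = exp(dx) = 1.516512; d = 1/u = 0.659408
p_u = 0.135568, p_m = 0.666667, p_d = 0.197766
Discount per step: exp(-r*dt) = 0.997004
Stock lattice S(k, j) with j the centered position index:
  k=0: S(0,+0) = 25.1500
  k=1: S(1,-1) = 16.5841; S(1,+0) = 25.1500; S(1,+1) = 38.1403
  k=2: S(2,-2) = 10.9357; S(2,-1) = 16.5841; S(2,+0) = 25.1500; S(2,+1) = 38.1403; S(2,+2) = 57.8402
  k=3: S(3,-3) = 7.2111; S(3,-2) = 10.9357; S(3,-1) = 16.5841; S(3,+0) = 25.1500; S(3,+1) = 38.1403; S(3,+2) = 57.8402; S(3,+3) = 87.7154
Terminal payoffs V(N, j) = max(S_T - K, 0):
  V(3,-3) = 0.000000; V(3,-2) = 0.000000; V(3,-1) = 0.000000; V(3,+0) = 0.000000; V(3,+1) = 11.770288; V(3,+2) = 31.470222; V(3,+3) = 61.345416
Backward induction: V(k, j) = exp(-r*dt) * [p_u * V(k+1, j+1) + p_m * V(k+1, j) + p_d * V(k+1, j-1)]
  V(2,-2) = exp(-r*dt) * [p_u*0.000000 + p_m*0.000000 + p_d*0.000000] = 0.000000
  V(2,-1) = exp(-r*dt) * [p_u*0.000000 + p_m*0.000000 + p_d*0.000000] = 0.000000
  V(2,+0) = exp(-r*dt) * [p_u*11.770288 + p_m*0.000000 + p_d*0.000000] = 1.590892
  V(2,+1) = exp(-r*dt) * [p_u*31.470222 + p_m*11.770288 + p_d*0.000000] = 12.076921
  V(2,+2) = exp(-r*dt) * [p_u*61.345416 + p_m*31.470222 + p_d*11.770288] = 31.529635
  V(1,-1) = exp(-r*dt) * [p_u*1.590892 + p_m*0.000000 + p_d*0.000000] = 0.215028
  V(1,+0) = exp(-r*dt) * [p_u*12.076921 + p_m*1.590892 + p_d*0.000000] = 2.689754
  V(1,+1) = exp(-r*dt) * [p_u*31.529635 + p_m*12.076921 + p_d*1.590892] = 12.602442
  V(0,+0) = exp(-r*dt) * [p_u*12.602442 + p_m*2.689754 + p_d*0.215028] = 3.533563

Answer: Price = V(0,0) = 3.5336


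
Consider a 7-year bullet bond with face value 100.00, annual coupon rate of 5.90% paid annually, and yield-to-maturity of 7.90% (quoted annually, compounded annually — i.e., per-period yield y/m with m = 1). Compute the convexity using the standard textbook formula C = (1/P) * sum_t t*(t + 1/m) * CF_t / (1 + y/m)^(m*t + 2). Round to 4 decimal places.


Answer: Convexity = 37.8445

Derivation:
Coupon per period c = face * coupon_rate / m = 5.900000
Periods per year m = 1; per-period yield y/m = 0.079000
Number of cashflows N = 7
Cashflows (t years, CF_t, discount factor 1/(1+y/m)^(m*t), PV):
  t = 1.0000: CF_t = 5.900000, DF = 0.926784, PV = 5.468026
  t = 2.0000: CF_t = 5.900000, DF = 0.858929, PV = 5.067679
  t = 3.0000: CF_t = 5.900000, DF = 0.796041, PV = 4.696644
  t = 4.0000: CF_t = 5.900000, DF = 0.737758, PV = 4.352775
  t = 5.0000: CF_t = 5.900000, DF = 0.683743, PV = 4.034083
  t = 6.0000: CF_t = 5.900000, DF = 0.633682, PV = 3.738723
  t = 7.0000: CF_t = 105.900000, DF = 0.587286, PV = 62.193622
Price P = sum_t PV_t = 89.551552
Convexity numerator sum_t t*(t + 1/m) * CF_t / (1+y/m)^(m*t + 2):
  t = 1.0000: term = 9.393289
  t = 2.0000: term = 26.116651
  t = 3.0000: term = 48.408991
  t = 4.0000: term = 74.774469
  t = 5.0000: term = 103.949679
  t = 6.0000: term = 134.874468
  t = 7.0000: term = 2991.513623
Convexity = (1/P) * sum = 3389.031171 / 89.551552 = 37.844471


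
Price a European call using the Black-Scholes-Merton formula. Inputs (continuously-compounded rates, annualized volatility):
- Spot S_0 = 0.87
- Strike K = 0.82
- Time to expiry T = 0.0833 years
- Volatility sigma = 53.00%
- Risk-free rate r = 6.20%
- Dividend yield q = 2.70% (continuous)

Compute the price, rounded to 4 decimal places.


d1 = (ln(S/K) + (r - q + 0.5*sigma^2) * T) / (sigma * sqrt(T)) = 0.48248152
d2 = d1 - sigma * sqrt(T) = 0.32951430
exp(-rT) = 0.99484871; exp(-qT) = 0.99775343
C = S_0 * exp(-qT) * N(d1) - K * exp(-rT) * N(d2)
N(d1) = 0.68526804; N(d2) = 0.62911651
C = 0.8700 * 0.99775343 * 0.68526804 - 0.8200 * 0.99484871 * 0.62911651 = 0.0816

Answer: Price = 0.0816


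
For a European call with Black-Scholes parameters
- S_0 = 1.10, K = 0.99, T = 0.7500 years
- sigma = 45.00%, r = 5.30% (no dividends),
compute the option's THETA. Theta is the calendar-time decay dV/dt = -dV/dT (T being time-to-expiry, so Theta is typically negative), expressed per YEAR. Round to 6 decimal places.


Answer: Theta = -0.125836

Derivation:
d1 = 0.5672094726; d2 = 0.1774980409
phi(d1) = 0.3396628313; exp(-qT) = 1.0000000000; exp(-rT) = 0.9610296665
Theta = -S*exp(-qT)*phi(d1)*sigma/(2*sqrt(T)) - r*K*exp(-rT)*N(d2) + q*S*exp(-qT)*N(d1)
N(d1) = 0.7147140635; N(d2) = 0.5704413980; sqrt(T) = 0.8660254038
Term 1 = -1.1000 * 1.0000000000 * 0.3396628313 * 0.4500 / (2 * 0.8660254038) = -0.0970716914
Term 2 = -0.0530 * 0.9900 * 0.9610296665 * 0.5704413980 = -0.0287646368
Term 3 = 0 (no dividend yield, q = 0)
Theta = -0.0970716914 + (-0.0287646368) + (0.0000000000) = -0.125836


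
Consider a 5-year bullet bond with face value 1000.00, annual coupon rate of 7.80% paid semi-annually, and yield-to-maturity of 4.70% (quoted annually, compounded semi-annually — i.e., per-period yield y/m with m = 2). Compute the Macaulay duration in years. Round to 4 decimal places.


Answer: Macaulay duration = 4.2901 years

Derivation:
Coupon per period c = face * coupon_rate / m = 39.000000
Periods per year m = 2; per-period yield y/m = 0.023500
Number of cashflows N = 10
Cashflows (t years, CF_t, discount factor 1/(1+y/m)^(m*t), PV):
  t = 0.5000: CF_t = 39.000000, DF = 0.977040, PV = 38.104543
  t = 1.0000: CF_t = 39.000000, DF = 0.954606, PV = 37.229647
  t = 1.5000: CF_t = 39.000000, DF = 0.932688, PV = 36.374838
  t = 2.0000: CF_t = 39.000000, DF = 0.911273, PV = 35.539656
  t = 2.5000: CF_t = 39.000000, DF = 0.890350, PV = 34.723650
  t = 3.0000: CF_t = 39.000000, DF = 0.869907, PV = 33.926380
  t = 3.5000: CF_t = 39.000000, DF = 0.849934, PV = 33.147416
  t = 4.0000: CF_t = 39.000000, DF = 0.830419, PV = 32.386337
  t = 4.5000: CF_t = 39.000000, DF = 0.811352, PV = 31.642733
  t = 5.0000: CF_t = 1039.000000, DF = 0.792723, PV = 823.639332
Price P = sum_t PV_t = 1136.714531
Macaulay numerator sum_t t * PV_t:
  t * PV_t at t = 0.5000: 19.052272
  t * PV_t at t = 1.0000: 37.229647
  t * PV_t at t = 1.5000: 54.562257
  t * PV_t at t = 2.0000: 71.079312
  t * PV_t at t = 2.5000: 86.809125
  t * PV_t at t = 3.0000: 101.779141
  t * PV_t at t = 3.5000: 116.015956
  t * PV_t at t = 4.0000: 129.545348
  t * PV_t at t = 4.5000: 142.392298
  t * PV_t at t = 5.0000: 4118.196659
Macaulay duration D = (sum_t t * PV_t) / P = 4876.662013 / 1136.714531 = 4.290138


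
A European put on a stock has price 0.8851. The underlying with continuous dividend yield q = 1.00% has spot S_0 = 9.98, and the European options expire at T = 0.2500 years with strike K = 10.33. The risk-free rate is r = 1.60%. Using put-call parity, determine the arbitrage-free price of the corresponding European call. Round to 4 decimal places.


Put-call parity: C - P = S_0 * exp(-qT) - K * exp(-rT).
S_0 * exp(-qT) = 9.9800 * 0.99750312 = 9.95508116
K * exp(-rT) = 10.3300 * 0.99600799 = 10.28876253
C = P + S*exp(-qT) - K*exp(-rT)
C = 0.8851 + 9.95508116 - 10.28876253 = 0.5514

Answer: Call price = 0.5514


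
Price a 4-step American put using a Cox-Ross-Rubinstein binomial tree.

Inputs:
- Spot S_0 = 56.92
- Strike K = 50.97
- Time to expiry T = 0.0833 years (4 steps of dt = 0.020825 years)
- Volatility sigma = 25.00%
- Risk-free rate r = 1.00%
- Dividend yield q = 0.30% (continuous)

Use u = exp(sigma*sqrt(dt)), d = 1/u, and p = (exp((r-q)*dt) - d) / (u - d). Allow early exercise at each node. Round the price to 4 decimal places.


dt = T/N = 0.020825
u = exp(sigma*sqrt(dt)) = 1.036736; d = 1/u = 0.964566
p = (exp((r-q)*dt) - d) / (u - d) = 0.493002
Discount per step: exp(-r*dt) = 0.999792
Stock lattice S(k, i) with i counting down-moves:
  k=0: S(0,0) = 56.9200
  k=1: S(1,0) = 59.0110; S(1,1) = 54.9031
  k=2: S(2,0) = 61.1788; S(2,1) = 56.9200; S(2,2) = 52.9576
  k=3: S(3,0) = 63.4263; S(3,1) = 59.0110; S(3,2) = 54.9031; S(3,3) = 51.0811
  k=4: S(4,0) = 65.7563; S(4,1) = 61.1788; S(4,2) = 56.9200; S(4,3) = 52.9576; S(4,4) = 49.2711
Terminal payoffs V(N, i) = max(K - S_T, 0):
  V(4,0) = 0.000000; V(4,1) = 0.000000; V(4,2) = 0.000000; V(4,3) = 0.000000; V(4,4) = 1.698882
Backward induction: V(k, i) = exp(-r*dt) * [p * V(k+1, i) + (1-p) * V(k+1, i+1)]; then take max(V_cont, immediate exercise) for American.
  V(3,0) = exp(-r*dt) * [p*0.000000 + (1-p)*0.000000] = 0.000000; exercise = 0.000000; V(3,0) = max -> 0.000000
  V(3,1) = exp(-r*dt) * [p*0.000000 + (1-p)*0.000000] = 0.000000; exercise = 0.000000; V(3,1) = max -> 0.000000
  V(3,2) = exp(-r*dt) * [p*0.000000 + (1-p)*0.000000] = 0.000000; exercise = 0.000000; V(3,2) = max -> 0.000000
  V(3,3) = exp(-r*dt) * [p*0.000000 + (1-p)*1.698882] = 0.861151; exercise = 0.000000; V(3,3) = max -> 0.861151
  V(2,0) = exp(-r*dt) * [p*0.000000 + (1-p)*0.000000] = 0.000000; exercise = 0.000000; V(2,0) = max -> 0.000000
  V(2,1) = exp(-r*dt) * [p*0.000000 + (1-p)*0.000000] = 0.000000; exercise = 0.000000; V(2,1) = max -> 0.000000
  V(2,2) = exp(-r*dt) * [p*0.000000 + (1-p)*0.861151] = 0.436511; exercise = 0.000000; V(2,2) = max -> 0.436511
  V(1,0) = exp(-r*dt) * [p*0.000000 + (1-p)*0.000000] = 0.000000; exercise = 0.000000; V(1,0) = max -> 0.000000
  V(1,1) = exp(-r*dt) * [p*0.000000 + (1-p)*0.436511] = 0.221264; exercise = 0.000000; V(1,1) = max -> 0.221264
  V(0,0) = exp(-r*dt) * [p*0.000000 + (1-p)*0.221264] = 0.112157; exercise = 0.000000; V(0,0) = max -> 0.112157

Answer: Price = V(0,0) = 0.1122
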